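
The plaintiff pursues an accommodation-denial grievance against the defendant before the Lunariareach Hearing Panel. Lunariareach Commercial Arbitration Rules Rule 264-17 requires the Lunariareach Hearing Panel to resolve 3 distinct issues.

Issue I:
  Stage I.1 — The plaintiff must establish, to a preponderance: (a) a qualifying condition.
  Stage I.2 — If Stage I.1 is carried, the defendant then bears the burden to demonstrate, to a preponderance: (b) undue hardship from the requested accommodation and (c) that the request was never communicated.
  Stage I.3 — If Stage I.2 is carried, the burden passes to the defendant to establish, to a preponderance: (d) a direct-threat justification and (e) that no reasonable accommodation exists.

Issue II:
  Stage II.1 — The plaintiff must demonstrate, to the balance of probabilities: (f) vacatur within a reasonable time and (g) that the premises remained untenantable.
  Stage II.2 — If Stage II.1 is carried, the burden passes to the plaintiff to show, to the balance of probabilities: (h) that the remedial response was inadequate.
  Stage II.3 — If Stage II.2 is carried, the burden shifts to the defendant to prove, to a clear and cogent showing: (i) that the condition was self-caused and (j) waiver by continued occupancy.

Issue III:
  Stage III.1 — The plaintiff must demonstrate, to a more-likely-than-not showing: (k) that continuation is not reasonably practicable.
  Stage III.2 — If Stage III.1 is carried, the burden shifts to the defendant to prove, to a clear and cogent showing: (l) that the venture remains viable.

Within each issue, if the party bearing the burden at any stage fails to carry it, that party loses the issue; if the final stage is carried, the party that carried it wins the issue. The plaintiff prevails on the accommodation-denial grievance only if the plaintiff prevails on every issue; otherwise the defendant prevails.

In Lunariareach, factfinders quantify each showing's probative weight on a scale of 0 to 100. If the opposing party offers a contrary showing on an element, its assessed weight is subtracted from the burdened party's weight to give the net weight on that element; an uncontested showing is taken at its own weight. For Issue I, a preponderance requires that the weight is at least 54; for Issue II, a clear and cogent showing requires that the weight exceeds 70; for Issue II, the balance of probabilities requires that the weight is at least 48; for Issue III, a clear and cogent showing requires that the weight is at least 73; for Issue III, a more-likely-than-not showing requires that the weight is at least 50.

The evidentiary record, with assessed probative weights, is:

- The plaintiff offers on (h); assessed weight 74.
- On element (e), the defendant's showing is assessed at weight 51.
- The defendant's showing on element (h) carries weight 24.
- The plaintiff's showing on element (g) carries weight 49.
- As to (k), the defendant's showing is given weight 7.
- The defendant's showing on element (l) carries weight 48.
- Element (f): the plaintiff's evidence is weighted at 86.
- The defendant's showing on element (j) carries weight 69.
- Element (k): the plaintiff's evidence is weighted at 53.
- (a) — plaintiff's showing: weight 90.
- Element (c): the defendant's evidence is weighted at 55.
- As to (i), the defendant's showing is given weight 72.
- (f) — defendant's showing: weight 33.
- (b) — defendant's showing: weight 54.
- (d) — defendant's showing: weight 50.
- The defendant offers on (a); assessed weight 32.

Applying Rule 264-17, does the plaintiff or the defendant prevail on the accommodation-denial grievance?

defendant

— Issue I —
At Stage I.1 the plaintiff must meet a preponderance (weight is at least 54): on (a) the weight is 90 less the opposing 32 gives net 58, ≥ 54, so (a) meets the standard.
  The plaintiff carries Stage I.1; the defendant now bears the burden.
At Stage I.2 the defendant must meet a preponderance (weight is at least 54): on (b) the weight is 54, ≥ 54, so (b) meets the standard; on (c) the weight is 55, ≥ 54, so (c) meets the standard.
  Stage I.2 is satisfied; the defendant continues to bear the burden.
At Stage I.3 the defendant must meet a preponderance (weight is at least 54): on (d) the weight is 50, which does not reach 54, so (d) does not meet the standard; on (e) the weight is 51, which does not reach 54, so (e) does not meet the standard.
  Not every element is met, so the defendant fails to carry Stage I.3.
The analysis ends at Stage I.3; the plaintiff prevails on this issue.
— Issue II —
Stage II.1 (plaintiff, the balance of probabilities, weight is at least 48): (f) net 86−33=53 ≥ 48 — meets; (g) 49 ≥ 48 — meets.
  Stage II.1 carried; the burden remains with the plaintiff.
Stage II.2 (plaintiff, the balance of probabilities, weight is at least 48): (h) net 74−24=50 ≥ 48 — meets.
  Stage II.2 carried; the burden shifts to the defendant.
Stage II.3 (defendant, a clear and cogent showing, weight exceeds 70): (i) 72 > 70 — meets; (j) 69 ≤ 70 — fails.
  Not every element is met, so the defendant fails to carry Stage II.3.
The analysis ends at Stage II.3; the plaintiff prevails on this issue.
— Issue III —
At Stage III.1 the plaintiff must meet a more-likely-than-not showing (weight is at least 50): on (k) the weight is 53 less the opposing 7 gives net 46, which does not reach 50, so (k) does not meet the standard.
  Not every element is met, so the plaintiff fails to carry Stage III.1.
The analysis ends at Stage III.1; the defendant prevails on this issue.
Per-issue: Issue I → plaintiff; Issue II → plaintiff; Issue III → defendant. The plaintiff must prevail on every issue; overall, the defendant prevails.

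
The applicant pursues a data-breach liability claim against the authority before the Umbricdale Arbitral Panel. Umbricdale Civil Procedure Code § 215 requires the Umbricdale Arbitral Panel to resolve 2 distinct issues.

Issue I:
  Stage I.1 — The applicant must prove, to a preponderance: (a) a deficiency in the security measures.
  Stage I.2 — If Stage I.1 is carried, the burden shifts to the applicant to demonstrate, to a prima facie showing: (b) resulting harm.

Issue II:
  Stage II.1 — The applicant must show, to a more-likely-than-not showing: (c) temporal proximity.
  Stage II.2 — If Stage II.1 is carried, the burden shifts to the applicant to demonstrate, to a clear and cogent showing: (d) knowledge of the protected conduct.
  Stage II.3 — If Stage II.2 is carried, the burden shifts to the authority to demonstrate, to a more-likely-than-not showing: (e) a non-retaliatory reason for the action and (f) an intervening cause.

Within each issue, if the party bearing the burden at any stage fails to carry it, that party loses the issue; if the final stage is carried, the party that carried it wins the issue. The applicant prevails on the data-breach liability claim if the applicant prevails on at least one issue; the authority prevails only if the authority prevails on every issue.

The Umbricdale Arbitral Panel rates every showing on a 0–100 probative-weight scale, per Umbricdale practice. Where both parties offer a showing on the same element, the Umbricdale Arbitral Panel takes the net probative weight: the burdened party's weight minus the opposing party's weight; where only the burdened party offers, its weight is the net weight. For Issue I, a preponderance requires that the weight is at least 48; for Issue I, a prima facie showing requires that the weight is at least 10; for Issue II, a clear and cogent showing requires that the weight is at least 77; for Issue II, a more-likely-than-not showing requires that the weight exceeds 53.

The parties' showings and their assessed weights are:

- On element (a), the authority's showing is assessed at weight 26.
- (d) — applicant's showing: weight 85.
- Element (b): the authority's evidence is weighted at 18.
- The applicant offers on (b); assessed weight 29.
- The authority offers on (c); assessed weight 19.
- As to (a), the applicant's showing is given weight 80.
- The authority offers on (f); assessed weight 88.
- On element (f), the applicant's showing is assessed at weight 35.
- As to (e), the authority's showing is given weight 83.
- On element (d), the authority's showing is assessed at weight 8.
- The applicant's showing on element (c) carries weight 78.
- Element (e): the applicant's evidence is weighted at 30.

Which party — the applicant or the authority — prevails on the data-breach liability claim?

applicant

— Issue I —
At Stage I.1 the applicant must meet a preponderance (weight is at least 48): on (a) the weight is 80 less the opposing 26 gives net 54, ≥ 48, so (a) meets the standard.
  Stage I.1 carried; the burden remains with the applicant.
At Stage I.2 the applicant must meet a prima facie showing (weight is at least 10): on (b) the weight is 29 less the opposing 18 gives net 11, ≥ 10, so (b) meets the standard.
  Stage I.2 carried; the final stage is satisfied.
All stages carried — the applicant prevails on this issue.
— Issue II —
Stage II.1 (applicant, a more-likely-than-not showing, weight exceeds 53): (c) net 78−19=59 > 53 — meets.
  Stage II.1 carried; the burden remains with the applicant.
Stage II.2 (applicant, a clear and cogent showing, weight is at least 77): (d) net 85−8=77 ≥ 77 — meets.
  Stage II.2 is satisfied; the onus moves to the authority.
Stage II.3 (authority, a more-likely-than-not showing, weight exceeds 53): (e) net 83−30=53 ≤ 53 — fails; (f) net 88−35=53 ≤ 53 — fails.
  The authority does not carry Stage II.3.
The applicant prevails on this issue.
Per-issue: Issue I → applicant; Issue II → applicant. The applicant must prevail on at least one issue; overall, the applicant prevails.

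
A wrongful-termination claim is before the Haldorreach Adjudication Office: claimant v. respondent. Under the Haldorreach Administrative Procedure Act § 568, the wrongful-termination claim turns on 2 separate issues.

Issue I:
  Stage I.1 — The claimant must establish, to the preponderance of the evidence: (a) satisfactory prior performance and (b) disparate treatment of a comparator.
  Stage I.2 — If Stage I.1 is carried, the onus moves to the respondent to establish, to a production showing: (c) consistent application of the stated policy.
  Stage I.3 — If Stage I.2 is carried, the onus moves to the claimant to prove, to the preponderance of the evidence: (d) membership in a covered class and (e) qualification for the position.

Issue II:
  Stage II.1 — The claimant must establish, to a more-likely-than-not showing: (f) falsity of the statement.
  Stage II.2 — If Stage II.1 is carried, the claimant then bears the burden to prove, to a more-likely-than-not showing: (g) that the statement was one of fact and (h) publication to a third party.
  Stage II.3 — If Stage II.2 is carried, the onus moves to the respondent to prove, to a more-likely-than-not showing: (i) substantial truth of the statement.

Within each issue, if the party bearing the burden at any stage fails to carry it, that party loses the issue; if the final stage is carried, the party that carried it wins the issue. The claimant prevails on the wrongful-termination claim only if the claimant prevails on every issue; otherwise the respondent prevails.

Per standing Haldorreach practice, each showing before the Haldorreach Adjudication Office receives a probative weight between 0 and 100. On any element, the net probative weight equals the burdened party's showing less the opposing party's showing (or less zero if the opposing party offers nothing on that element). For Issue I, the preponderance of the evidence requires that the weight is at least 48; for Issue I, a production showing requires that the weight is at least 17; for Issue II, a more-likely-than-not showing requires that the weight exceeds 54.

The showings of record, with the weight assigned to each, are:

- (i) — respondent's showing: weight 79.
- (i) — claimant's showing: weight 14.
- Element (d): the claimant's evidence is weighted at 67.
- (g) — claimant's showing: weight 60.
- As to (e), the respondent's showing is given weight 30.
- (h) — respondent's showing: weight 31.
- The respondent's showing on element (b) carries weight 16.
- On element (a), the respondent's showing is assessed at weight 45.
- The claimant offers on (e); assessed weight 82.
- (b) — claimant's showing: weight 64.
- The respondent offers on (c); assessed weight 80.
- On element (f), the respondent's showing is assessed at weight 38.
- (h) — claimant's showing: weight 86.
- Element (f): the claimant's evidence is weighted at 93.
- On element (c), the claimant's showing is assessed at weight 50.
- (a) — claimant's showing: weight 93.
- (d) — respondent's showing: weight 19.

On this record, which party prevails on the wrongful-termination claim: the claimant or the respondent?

respondent

— Issue I —
Stage I.1 (claimant, the preponderance of the evidence, weight is at least 48): (a) net 93−45=48 ≥ 48 — meets; (b) net 64−16=48 ≥ 48 — meets.
  All elements met. The burden passes to the respondent.
Stage I.2 (respondent, a production showing, weight is at least 17): (c) net 80−50=30 ≥ 17 — meets.
  Stage I.2 is satisfied; the onus moves to the claimant.
Stage I.3 (claimant, the preponderance of the evidence, weight is at least 48): (d) net 67−19=48 ≥ 48 — meets; (e) net 82−30=52 ≥ 48 — meets.
  All elements met at the final stage.
With every stage satisfied, the claimant prevails on this issue.
— Issue II —
Stage II.1 — burden on claimant; standard: a more-likely-than-not showing (weight exceeds 54).
    (f): 93 − 38 = 55 > 54 [met]
  Stage II.1 carried; the burden remains with the claimant.
Stage II.2 — burden on claimant; standard: a more-likely-than-not showing (weight exceeds 54).
    (g): 60 > 54 [met]
    (h): 86 − 31 = 55 > 54 [met]
  Stage II.2 is satisfied; the onus moves to the respondent.
Stage II.3 — burden on respondent; standard: a more-likely-than-not showing (weight exceeds 54).
    (i): 79 − 14 = 65 > 54 [met]
  All elements met at the final stage.
With every stage satisfied, the respondent prevails on this issue.
Per-issue: Issue I → claimant; Issue II → respondent. The claimant must prevail on every issue; overall, the respondent prevails.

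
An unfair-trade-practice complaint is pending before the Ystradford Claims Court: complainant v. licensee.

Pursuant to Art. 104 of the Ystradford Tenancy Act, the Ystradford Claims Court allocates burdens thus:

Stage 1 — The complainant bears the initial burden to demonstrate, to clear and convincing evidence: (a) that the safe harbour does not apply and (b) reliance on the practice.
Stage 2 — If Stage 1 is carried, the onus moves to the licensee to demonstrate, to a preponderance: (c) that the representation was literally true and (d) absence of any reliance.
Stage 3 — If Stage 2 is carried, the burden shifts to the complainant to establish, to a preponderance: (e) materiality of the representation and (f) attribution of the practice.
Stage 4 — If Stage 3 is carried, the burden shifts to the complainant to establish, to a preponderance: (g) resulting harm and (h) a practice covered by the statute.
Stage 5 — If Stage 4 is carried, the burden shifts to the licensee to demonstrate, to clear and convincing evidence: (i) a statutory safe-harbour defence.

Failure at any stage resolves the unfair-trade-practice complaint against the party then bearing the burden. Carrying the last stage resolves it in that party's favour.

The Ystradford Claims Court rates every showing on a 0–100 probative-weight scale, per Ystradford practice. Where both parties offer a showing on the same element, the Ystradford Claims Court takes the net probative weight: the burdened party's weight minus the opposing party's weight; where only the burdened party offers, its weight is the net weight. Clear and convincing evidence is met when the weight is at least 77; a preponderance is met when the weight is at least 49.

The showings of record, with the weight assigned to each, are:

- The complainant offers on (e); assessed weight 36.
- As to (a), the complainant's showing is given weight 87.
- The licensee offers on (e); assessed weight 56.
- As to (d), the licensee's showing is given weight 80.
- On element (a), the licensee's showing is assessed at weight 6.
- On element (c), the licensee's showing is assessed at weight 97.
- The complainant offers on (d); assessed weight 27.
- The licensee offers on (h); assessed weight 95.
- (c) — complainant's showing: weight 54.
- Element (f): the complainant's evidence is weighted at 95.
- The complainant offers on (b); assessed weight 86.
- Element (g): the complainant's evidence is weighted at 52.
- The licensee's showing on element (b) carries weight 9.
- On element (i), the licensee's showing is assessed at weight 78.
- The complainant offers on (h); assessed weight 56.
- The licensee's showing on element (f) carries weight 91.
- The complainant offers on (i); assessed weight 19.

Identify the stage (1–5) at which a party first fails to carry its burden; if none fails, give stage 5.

stage 2

Stage 1 — burden on complainant; standard: clear and convincing evidence (weight is at least 77).
    (a): 87 − 6 = 81 ≥ 77 [met]
    (b): 86 − 9 = 77 ≥ 77 [met]
  The complainant carries Stage 1; the licensee now bears the burden.
Stage 2 — burden on licensee; standard: a preponderance (weight is at least 49).
    (c): 97 − 54 = 43 < 49 [not met]
    (d): 80 − 27 = 53 ≥ 49 [met]
  The licensee does not carry Stage 2.
So the complainant prevails.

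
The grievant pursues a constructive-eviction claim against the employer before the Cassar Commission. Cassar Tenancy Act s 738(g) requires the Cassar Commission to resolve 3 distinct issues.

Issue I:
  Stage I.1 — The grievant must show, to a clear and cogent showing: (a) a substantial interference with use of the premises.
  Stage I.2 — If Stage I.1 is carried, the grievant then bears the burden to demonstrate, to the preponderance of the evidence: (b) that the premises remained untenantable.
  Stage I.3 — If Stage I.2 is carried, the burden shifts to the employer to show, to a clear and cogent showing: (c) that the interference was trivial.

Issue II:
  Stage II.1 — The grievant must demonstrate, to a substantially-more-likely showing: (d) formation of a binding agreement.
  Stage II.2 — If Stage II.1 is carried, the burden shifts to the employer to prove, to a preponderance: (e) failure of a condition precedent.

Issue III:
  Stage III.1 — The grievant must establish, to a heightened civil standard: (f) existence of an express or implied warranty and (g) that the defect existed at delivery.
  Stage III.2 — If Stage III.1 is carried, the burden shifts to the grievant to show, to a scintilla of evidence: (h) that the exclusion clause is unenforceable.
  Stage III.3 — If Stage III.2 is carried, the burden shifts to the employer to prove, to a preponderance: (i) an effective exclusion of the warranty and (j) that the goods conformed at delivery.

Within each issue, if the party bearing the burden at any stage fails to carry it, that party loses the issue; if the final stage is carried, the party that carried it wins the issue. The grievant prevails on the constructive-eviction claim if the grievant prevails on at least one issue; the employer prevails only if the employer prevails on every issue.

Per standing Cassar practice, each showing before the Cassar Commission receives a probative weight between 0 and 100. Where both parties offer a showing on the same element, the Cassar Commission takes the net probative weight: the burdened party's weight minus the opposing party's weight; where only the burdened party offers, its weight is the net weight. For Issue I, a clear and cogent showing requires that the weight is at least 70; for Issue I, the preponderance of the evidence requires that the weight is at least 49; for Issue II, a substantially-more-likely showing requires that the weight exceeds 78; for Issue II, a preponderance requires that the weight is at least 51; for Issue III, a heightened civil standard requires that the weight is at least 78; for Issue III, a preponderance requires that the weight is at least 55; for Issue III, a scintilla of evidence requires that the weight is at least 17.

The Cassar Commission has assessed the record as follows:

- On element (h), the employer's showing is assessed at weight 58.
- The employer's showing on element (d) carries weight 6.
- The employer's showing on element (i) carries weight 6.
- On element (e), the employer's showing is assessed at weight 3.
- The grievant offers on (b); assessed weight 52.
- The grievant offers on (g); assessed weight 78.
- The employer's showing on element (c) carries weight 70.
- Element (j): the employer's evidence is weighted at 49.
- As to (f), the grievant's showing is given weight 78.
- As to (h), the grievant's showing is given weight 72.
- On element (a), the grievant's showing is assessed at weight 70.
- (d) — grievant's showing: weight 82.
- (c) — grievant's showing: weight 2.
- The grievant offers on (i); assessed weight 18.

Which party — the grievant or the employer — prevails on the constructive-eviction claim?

— Issue I —
Stage I.1 (grievant, a clear and cogent showing, weight is at least 70): (a) 70 ≥ 70 — meets.
  All elements met. The grievant retains the burden for Stage I.2.
Stage I.2 (grievant, the preponderance of the evidence, weight is at least 49): (b) 52 ≥ 49 — meets.
  All elements met. The burden passes to the employer.
Stage I.3 (employer, a clear and cogent showing, weight is at least 70): (c) net 70−2=68 < 70 — fails.
  Stage I.3 not carried; the employer fails its burden.
The grievant prevails on this issue.
— Issue II —
Stage II.1 (grievant, a substantially-more-likely showing, weight exceeds 78): (d) net 82−6=76 ≤ 78 — fails.
  Stage II.1 not carried; the grievant fails its burden.
So the employer prevails on this issue.
— Issue III —
At Stage III.1 the grievant must meet a heightened civil standard (weight is at least 78): on (f) the weight is 78, ≥ 78, so (f) meets the standard; on (g) the weight is 78, ≥ 78, so (g) meets the standard.
  All elements met. The grievant retains the burden for Stage III.2.
At Stage III.2 the grievant must meet a scintilla of evidence (weight is at least 17): on (h) the weight is 72 less the opposing 58 gives net 14, < 17, so (h) does not meet the standard.
  The grievant does not carry Stage III.2.
So the employer prevails on this issue.
Per-issue: Issue I → grievant; Issue II → employer; Issue III → employer. The grievant must prevail on at least one issue; overall, the grievant prevails.

grievant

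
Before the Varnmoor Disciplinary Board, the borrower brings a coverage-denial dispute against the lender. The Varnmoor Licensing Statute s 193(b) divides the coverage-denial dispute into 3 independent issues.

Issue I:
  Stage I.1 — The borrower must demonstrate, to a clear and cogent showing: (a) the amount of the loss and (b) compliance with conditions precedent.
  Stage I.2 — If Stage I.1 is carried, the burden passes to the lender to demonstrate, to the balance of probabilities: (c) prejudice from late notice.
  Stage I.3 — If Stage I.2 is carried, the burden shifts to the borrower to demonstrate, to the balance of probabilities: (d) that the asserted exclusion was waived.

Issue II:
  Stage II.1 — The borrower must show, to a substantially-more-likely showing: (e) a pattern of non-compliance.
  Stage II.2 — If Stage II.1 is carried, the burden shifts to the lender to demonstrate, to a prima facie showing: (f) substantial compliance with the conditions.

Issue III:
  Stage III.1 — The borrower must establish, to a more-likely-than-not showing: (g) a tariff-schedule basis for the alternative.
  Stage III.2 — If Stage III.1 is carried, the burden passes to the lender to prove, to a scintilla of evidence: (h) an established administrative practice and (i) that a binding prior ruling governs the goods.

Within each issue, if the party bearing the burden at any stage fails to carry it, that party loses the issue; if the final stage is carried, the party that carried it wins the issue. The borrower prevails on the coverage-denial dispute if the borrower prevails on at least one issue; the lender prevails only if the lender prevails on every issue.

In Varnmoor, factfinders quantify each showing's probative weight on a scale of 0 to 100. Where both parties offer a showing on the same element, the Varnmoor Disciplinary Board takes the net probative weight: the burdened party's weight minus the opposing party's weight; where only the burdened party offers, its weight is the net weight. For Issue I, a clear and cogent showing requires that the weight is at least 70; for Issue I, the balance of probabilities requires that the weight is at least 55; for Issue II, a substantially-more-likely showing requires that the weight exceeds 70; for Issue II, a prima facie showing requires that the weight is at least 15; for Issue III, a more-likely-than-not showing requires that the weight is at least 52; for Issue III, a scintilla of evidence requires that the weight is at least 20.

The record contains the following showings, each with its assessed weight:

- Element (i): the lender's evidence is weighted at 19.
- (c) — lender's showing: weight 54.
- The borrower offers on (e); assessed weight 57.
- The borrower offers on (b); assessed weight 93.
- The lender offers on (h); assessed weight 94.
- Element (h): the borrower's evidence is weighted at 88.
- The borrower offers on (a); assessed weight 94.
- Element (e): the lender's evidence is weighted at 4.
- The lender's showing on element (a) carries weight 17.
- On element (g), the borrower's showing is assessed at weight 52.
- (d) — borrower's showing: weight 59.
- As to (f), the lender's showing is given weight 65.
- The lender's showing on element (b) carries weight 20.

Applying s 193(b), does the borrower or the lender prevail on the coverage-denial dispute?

borrower

— Issue I —
At Stage I.1 the borrower must meet a clear and cogent showing (weight is at least 70): on (a) the weight is 94 less the opposing 17 gives net 77, ≥ 70, so (a) meets the standard; on (b) the weight is 93 less the opposing 20 gives net 73, ≥ 70, so (b) meets the standard.
  All elements met. The burden passes to the lender.
At Stage I.2 the lender must meet the balance of probabilities (weight is at least 55): on (c) the weight is 54, < 55, so (c) does not meet the standard.
  Not every element is met, so the lender fails to carry Stage I.2.
The borrower prevails on this issue.
— Issue II —
Stage II.1 — burden on borrower; standard: a substantially-more-likely showing (weight exceeds 70).
    (e): 57 − 4 = 53 ≤ 70 [not met]
  Not every element is met, so the borrower fails to carry Stage II.1.
So the lender prevails on this issue.
— Issue III —
Stage III.1 — burden on borrower; standard: a more-likely-than-not showing (weight is at least 52).
    (g): 52 ≥ 52 [met]
  All elements met. The burden passes to the lender.
Stage III.2 — burden on lender; standard: a scintilla of evidence (weight is at least 20).
    (h): 94 − 88 = 6 < 20 [not met]
    (i): 19 < 20 [not met]
  The lender does not carry Stage III.2.
So the borrower prevails on this issue.
Per-issue: Issue I → borrower; Issue II → lender; Issue III → borrower. The borrower must prevail on at least one issue; overall, the borrower prevails.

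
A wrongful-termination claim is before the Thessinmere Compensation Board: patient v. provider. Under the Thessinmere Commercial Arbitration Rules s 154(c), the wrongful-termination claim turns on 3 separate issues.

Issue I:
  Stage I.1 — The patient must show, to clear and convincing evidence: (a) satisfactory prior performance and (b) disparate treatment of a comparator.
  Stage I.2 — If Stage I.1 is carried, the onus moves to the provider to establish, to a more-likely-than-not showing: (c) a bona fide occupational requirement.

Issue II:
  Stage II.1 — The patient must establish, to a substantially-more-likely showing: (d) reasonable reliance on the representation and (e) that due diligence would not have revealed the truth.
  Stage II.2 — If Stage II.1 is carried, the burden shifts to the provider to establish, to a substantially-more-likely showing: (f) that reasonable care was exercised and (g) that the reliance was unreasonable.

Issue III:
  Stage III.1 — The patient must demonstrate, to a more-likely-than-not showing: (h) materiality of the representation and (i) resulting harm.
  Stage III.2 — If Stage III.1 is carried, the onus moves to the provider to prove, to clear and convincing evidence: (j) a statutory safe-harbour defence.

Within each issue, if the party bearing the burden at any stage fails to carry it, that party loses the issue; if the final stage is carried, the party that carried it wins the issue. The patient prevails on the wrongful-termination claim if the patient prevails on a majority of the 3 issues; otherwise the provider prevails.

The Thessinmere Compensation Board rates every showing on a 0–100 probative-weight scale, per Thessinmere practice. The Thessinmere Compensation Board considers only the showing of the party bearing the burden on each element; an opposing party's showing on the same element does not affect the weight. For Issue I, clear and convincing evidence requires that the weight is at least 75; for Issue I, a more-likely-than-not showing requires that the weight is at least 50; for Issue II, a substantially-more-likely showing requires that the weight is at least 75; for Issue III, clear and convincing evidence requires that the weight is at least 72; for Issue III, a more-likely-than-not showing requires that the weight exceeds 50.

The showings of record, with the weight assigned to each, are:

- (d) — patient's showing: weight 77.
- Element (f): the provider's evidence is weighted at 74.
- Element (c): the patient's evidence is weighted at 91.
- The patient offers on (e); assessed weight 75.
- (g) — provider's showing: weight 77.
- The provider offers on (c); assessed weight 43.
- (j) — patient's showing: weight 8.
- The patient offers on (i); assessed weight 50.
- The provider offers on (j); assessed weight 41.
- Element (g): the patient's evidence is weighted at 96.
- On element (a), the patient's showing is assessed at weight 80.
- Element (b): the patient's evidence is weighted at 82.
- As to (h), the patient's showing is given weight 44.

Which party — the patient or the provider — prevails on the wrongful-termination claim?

— Issue I —
Stage I.1 (patient, clear and convincing evidence, weight is at least 75): (a) 80 ≥ 75 — meets; (b) 82 ≥ 75 — meets.
  Stage I.1 carried; the burden shifts to the provider.
Stage I.2 (provider, a more-likely-than-not showing, weight is at least 50): (c) 43 (patient's 91 disregarded) < 50 — fails.
  The provider does not carry Stage I.2.
The patient prevails on this issue.
— Issue II —
Stage II.1 — burden on patient; standard: a substantially-more-likely showing (weight is at least 75).
    (d): 77 ≥ 75 [met]
    (e): 75 ≥ 75 [met]
  The patient carries Stage II.1; the provider now bears the burden.
Stage II.2 — burden on provider; standard: a substantially-more-likely showing (weight is at least 75).
    (f): 74 < 75 [not met]
    (g): 77 (patient's 96 disregarded) ≥ 75 [met]
  The provider does not carry Stage II.2.
So the patient prevails on this issue.
— Issue III —
Stage III.1 (patient, a more-likely-than-not showing, weight exceeds 50): (h) 44 ≤ 50 — fails; (i) 50 ≤ 50 — fails.
  The patient does not carry Stage III.1.
So the provider prevails on this issue.
Per-issue: Issue I → patient; Issue II → patient; Issue III → provider. The patient must prevail on a majority of issues; overall, the patient prevails.

patient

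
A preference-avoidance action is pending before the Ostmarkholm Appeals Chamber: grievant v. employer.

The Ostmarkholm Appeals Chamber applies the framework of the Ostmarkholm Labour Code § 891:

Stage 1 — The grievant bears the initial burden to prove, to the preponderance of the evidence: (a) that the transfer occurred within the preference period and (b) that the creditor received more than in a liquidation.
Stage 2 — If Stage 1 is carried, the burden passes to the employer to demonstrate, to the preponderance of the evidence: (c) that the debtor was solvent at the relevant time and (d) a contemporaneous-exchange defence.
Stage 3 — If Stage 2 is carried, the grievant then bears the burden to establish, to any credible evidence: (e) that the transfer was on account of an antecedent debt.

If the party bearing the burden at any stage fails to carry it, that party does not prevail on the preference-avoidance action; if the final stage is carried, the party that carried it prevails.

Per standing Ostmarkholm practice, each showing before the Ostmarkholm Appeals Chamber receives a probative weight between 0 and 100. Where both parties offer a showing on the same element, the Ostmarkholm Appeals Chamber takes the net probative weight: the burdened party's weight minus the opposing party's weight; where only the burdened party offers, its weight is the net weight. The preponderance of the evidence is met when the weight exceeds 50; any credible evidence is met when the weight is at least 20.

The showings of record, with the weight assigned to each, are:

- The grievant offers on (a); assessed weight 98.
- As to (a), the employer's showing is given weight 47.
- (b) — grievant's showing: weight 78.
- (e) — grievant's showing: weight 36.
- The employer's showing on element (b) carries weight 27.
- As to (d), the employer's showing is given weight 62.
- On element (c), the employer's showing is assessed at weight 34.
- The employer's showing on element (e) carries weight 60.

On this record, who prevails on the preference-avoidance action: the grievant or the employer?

Stage 1 (grievant, the preponderance of the evidence, weight exceeds 50): (a) net 98−47=51 > 50 — meets; (b) net 78−27=51 > 50 — meets.
  The grievant carries Stage 1; the employer now bears the burden.
Stage 2 (employer, the preponderance of the evidence, weight exceeds 50): (c) 34 ≤ 50 — fails; (d) 62 > 50 — meets.
  Stage 2 not carried; the employer fails its burden.
The analysis ends at Stage 2; the grievant prevails.

grievant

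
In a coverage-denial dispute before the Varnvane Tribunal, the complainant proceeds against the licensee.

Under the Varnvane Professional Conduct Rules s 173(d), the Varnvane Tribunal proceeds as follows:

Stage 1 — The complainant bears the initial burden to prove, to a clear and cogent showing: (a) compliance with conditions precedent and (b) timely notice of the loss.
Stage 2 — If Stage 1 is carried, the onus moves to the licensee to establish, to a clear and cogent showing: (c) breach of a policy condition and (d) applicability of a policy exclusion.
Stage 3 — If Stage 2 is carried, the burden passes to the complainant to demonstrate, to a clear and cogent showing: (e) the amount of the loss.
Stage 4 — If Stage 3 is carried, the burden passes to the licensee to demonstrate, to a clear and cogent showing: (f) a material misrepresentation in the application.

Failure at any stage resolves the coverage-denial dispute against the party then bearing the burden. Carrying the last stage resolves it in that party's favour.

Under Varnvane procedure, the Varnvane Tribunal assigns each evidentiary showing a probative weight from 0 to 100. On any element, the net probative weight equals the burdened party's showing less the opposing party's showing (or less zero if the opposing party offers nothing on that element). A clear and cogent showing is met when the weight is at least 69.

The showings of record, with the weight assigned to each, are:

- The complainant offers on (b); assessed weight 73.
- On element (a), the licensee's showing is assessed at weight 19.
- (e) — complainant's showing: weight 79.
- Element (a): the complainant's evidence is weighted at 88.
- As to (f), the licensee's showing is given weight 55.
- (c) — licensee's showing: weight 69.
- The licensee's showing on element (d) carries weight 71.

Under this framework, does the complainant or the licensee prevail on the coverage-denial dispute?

Stage 1 (complainant, a clear and cogent showing, weight is at least 69): (a) net 88−19=69 ≥ 69 — meets; (b) 73 ≥ 69 — meets.
  Stage 1 is satisfied; the onus moves to the licensee.
Stage 2 (licensee, a clear and cogent showing, weight is at least 69): (c) 69 ≥ 69 — meets; (d) 71 ≥ 69 — meets.
  Stage 2 is satisfied; the onus moves to the complainant.
Stage 3 (complainant, a clear and cogent showing, weight is at least 69): (e) 79 ≥ 69 — meets.
  All elements met. The burden passes to the licensee.
Stage 4 (licensee, a clear and cogent showing, weight is at least 69): (f) 55 < 69 — fails.
  Not every element is met, so the licensee fails to carry Stage 4.
The analysis ends at Stage 4; the complainant prevails.

complainant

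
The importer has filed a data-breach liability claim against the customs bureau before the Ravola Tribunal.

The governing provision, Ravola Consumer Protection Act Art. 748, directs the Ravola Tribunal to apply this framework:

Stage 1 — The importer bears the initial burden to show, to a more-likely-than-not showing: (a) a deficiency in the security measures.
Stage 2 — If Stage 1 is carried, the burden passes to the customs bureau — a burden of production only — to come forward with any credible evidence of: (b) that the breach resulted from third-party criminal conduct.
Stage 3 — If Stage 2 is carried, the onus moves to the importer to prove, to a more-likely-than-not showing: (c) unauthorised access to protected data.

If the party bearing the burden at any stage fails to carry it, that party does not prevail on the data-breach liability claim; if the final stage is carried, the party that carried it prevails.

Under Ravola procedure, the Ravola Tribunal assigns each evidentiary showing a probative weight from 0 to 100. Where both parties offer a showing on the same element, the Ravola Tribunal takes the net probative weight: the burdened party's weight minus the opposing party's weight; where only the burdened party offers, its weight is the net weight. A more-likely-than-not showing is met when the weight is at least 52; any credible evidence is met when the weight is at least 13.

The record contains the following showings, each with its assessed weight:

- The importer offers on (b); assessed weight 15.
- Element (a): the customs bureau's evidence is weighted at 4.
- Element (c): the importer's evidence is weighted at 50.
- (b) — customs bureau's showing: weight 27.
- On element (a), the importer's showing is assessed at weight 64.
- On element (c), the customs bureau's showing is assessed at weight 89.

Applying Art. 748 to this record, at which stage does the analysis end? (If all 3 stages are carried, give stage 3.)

Stage 1 (importer, a more-likely-than-not showing, weight is at least 52): (a) net 64−4=60 ≥ 52 — meets.
  The importer carries Stage 1; the customs bureau now bears the burden.
Stage 2 (customs bureau, any credible evidence, weight is at least 13): (b) net 27−15=12 < 13 — fails.
  The customs bureau does not carry Stage 2.
So the importer prevails.

stage 2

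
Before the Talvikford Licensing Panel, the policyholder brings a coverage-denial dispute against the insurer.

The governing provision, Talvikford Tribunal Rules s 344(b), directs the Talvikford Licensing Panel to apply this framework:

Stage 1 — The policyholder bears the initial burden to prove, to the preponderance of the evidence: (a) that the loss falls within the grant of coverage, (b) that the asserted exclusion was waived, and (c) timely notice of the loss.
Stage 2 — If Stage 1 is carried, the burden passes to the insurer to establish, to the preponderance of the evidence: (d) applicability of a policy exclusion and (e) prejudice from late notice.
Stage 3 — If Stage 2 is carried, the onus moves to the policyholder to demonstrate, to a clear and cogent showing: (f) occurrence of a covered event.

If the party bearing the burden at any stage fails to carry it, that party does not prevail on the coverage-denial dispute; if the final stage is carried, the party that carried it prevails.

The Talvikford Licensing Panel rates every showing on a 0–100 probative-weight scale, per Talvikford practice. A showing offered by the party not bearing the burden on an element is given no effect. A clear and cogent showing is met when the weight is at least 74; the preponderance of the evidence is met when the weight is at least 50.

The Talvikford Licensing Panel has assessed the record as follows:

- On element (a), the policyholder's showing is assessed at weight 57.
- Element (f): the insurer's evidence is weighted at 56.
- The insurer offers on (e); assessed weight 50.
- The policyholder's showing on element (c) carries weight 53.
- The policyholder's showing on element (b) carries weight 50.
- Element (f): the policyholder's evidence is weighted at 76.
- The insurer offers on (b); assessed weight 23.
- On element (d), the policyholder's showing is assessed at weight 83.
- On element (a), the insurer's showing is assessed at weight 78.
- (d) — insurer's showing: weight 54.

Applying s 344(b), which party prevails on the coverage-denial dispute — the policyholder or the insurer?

policyholder

Stage 1 — burden on policyholder; standard: the preponderance of the evidence (weight is at least 50).
    (a): 57 (insurer's 78 disregarded) ≥ 50 [met]
    (b): 50 (insurer's 23 disregarded) ≥ 50 [met]
    (c): 53 ≥ 50 [met]
  All elements met. The burden passes to the insurer.
Stage 2 — burden on insurer; standard: the preponderance of the evidence (weight is at least 50).
    (d): 54 (policyholder's 83 disregarded) ≥ 50 [met]
    (e): 50 ≥ 50 [met]
  Stage 2 is satisfied; the onus moves to the policyholder.
Stage 3 — burden on policyholder; standard: a clear and cogent showing (weight is at least 74).
    (f): 76 (insurer's 56 disregarded) ≥ 74 [met]
  Stage 3 carried; the final stage is satisfied.
With every stage satisfied, the policyholder prevails.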